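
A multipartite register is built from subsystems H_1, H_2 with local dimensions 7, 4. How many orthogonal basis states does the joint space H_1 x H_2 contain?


dim(H_1 x H_2) = 7 * 4
= 28

28


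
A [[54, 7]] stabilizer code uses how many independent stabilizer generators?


For an [[n,k]] stabilizer code:
Number of stabilizer generators = n - k
= 54 - 7
= 47

47


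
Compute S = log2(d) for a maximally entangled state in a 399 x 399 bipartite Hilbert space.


For a maximally entangled state in d x d:
S = log2(d) = log2(399)
= 8.6402

8.6402


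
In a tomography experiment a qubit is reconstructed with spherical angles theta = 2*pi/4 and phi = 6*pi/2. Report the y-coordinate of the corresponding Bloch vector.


theta = 1.5708, phi = 9.4248
r_y = sin(theta)*sin(phi) = 1.0000 * 0.0000
r_y = 0.0000

0.0000


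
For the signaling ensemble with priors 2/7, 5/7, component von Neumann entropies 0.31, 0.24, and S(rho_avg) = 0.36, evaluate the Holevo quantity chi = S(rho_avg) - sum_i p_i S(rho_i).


chi = S(rho) - sum_i p_i * S(rho_i)
Weighted entropy = 2/7 * 0.31 + 5/7 * 0.24
= 0.2600
chi = 0.36 - 0.2600
= 0.1000

0.1000


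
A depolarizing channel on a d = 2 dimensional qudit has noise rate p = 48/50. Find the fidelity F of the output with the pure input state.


F = (1-p) + p/d
= (1 - 0.9600) + 0.9600/2
= 0.0400 + 0.4800
= 0.5200

0.5200


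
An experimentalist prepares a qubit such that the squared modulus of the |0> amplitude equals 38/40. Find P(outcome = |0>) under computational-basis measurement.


|alpha|^2 = 38/40 = 0.9500
|beta|^2 = 1 - 38/40 = 2/40 = 0.0500
P(|0>) = |alpha|^2 = 0.9500

0.9500


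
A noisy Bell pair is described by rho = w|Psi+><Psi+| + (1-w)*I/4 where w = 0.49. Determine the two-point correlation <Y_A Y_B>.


|Psi+> = (|01> + |10>)/sqrt(2)
For the pure Bell state, <Y_A Y_B> = +1 (Bell-state Pauli correlator).
The maximally-mixed part I/4 has tr(I/4 * P tensor P) = 0 for any traceless Pauli P.
So <Y_A Y_B>_rho = w * (+1) + (1 - w) * 0
= 0.49 * (+1)
= 0.4900

0.4900


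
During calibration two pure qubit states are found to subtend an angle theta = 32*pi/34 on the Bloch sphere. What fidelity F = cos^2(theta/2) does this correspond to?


For states separated by angle theta on Bloch sphere:
F = cos^2(theta/2)
theta = 32*pi/34 = 2.9568
theta/2 = 1.4784
cos(theta/2) = 0.0923
F = 0.0085

0.0085


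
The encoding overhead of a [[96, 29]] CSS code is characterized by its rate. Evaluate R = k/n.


Code rate R = k/n
= 29/96
= 0.3021

0.3021


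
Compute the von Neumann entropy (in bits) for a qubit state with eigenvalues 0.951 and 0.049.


S = -p*log2(p) - (1-p)*log2(1-p)
p = 0.9510, 1-p = 0.0490
= -0.9510 * log2(0.9510) - 0.0490 * log2(0.0490)
= -(-0.0689) - (-0.2132)
= 0.2821

0.2821


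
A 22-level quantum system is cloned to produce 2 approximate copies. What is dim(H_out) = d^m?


Output space = H^(tensor 2) where dim(H) = 22
dim = 22^2
= 484

484


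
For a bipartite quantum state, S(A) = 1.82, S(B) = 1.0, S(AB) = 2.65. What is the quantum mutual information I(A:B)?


I(A:B) = S(A) + S(B) - S(AB)
= 1.82 + 1.0 - 2.65
= 0.1700

0.1700


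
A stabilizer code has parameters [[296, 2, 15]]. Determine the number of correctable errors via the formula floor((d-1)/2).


Code parameters: [[296, 2, 15]], distance d = 15.
Number of correctable errors = floor((d-1)/2)
= floor((15 - 1)/2)
= floor(14/2)
= 7

7


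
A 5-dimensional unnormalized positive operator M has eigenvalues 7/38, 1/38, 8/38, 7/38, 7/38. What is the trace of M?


tr(M) = sum of eigenvalues
= 7/38 + 1/38 + 8/38 + 7/38 + 7/38
= 30/38
= 0.7895

0.7895


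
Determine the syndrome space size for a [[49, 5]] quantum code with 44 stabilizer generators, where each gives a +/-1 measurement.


Each stabilizer generator gives a binary (+1 or -1) measurement outcome.
With 44 independent generators:
Total syndromes = 2^44
= 17592186044416

17592186044416


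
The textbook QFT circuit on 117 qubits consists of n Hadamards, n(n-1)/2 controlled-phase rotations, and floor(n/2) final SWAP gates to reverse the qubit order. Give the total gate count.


Hadamard gates: 117
Controlled rotations: n*(n-1)/2 = 117*116/2 = 6786
SWAP gates: floor(n/2) = floor(117/2) = 58
Total = 117 + 6786 + 58
= 6961

6961


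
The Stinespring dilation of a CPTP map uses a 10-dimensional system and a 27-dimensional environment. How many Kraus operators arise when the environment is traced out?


Tracing out the environment in an orthonormal basis {|i>_E} gives Kraus operators K_i = <i|_E U |0>_E.
Number of Kraus operators = dim(H_env) = d_env
= 27

27


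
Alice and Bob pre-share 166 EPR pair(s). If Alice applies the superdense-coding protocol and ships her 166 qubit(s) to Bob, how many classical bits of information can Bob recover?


Superdense coding allows 2 classical bits per shared entangled pair.
166 pair(s) -> 2 * 166 = 332 classical bits

332


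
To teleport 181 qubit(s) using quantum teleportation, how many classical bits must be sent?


Quantum teleportation requires 2 classical bits per qubit teleported.
181 qubit(s) -> 2 * 181 = 362 classical bits

362


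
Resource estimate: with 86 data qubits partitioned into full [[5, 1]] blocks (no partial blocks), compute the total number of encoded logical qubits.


Each code block uses 5 physical qubits for 1 logical qubit(s).
Number of complete blocks = floor(86 / 5) = 17
Logical qubits = 17 * 1
= 17

17


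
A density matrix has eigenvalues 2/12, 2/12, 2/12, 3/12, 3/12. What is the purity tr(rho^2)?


tr(rho^2) = sum of eigenvalues squared
= (2/12)^2 + (2/12)^2 + (2/12)^2 + (3/12)^2 + (3/12)^2
= (4 + 4 + 4 + 9 + 9) / 144
= 30/144
= 0.2083

0.2083


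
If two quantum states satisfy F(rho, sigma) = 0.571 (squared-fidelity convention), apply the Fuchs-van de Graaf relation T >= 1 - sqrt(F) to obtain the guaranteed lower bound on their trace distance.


Fuchs-van de Graaf (squared-fidelity convention): 1 - sqrt(F) <= T <= sqrt(1 - F).
Lower bound: T >= 1 - sqrt(F)
sqrt(F) = sqrt(0.571) = 0.7556
T >= 1 - 0.7556
T >= 0.2444

0.2444


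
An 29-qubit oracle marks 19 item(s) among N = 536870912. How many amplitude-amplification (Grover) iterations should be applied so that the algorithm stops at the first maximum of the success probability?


After j Grover iterations the success probability is P(j) = sin^2((2j+1)*theta), where sin(theta) = sqrt(k/N).
N = 2^29 = 536870912, k = 19
sin(theta) = sqrt(k/N) = 0.0001881229859
theta = arcsin(sqrt(k/N)) = 0.000188122987 rad
P(j) reaches its first maximum when (2j+1)*theta is as close as possible to pi/2, i.e. j = round(pi/(4*theta) - 1/2).
pi/(4*theta) - 1/2 = 4174.4186
(For comparison, the common estimate pi/4 * sqrt(N/k) = 4174.9187; the exact maximiser is used here.)
Optimal iterations = 4174

4174


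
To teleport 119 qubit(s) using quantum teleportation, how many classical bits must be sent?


Quantum teleportation requires 2 classical bits per qubit teleported.
119 qubit(s) -> 2 * 119 = 238 classical bits

238


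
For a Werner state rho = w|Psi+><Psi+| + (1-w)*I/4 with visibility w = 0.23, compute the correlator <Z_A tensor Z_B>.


|Psi+> = (|01> + |10>)/sqrt(2)
For the pure Bell state, <Z_A Z_B> = -1 (Bell-state Pauli correlator).
The maximally-mixed part I/4 has tr(I/4 * P tensor P) = 0 for any traceless Pauli P.
So <Z_A Z_B>_rho = w * (-1) + (1 - w) * 0
= 0.23 * (-1)
= -0.2300

-0.2300


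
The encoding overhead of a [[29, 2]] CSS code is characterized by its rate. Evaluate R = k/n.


Code rate R = k/n
= 2/29
= 0.0690

0.0690


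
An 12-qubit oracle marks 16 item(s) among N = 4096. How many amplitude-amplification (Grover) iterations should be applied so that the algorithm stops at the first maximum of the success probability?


After j Grover iterations the success probability is P(j) = sin^2((2j+1)*theta), where sin(theta) = sqrt(k/N).
N = 2^12 = 4096, k = 16
sin(theta) = sqrt(k/N) = 0.0625
theta = arcsin(sqrt(k/N)) = 0.0625407618 rad
P(j) reaches its first maximum when (2j+1)*theta is as close as possible to pi/2, i.e. j = round(pi/(4*theta) - 1/2).
pi/(4*theta) - 1/2 = 12.0582
(For comparison, the common estimate pi/4 * sqrt(N/k) = 12.5664; the exact maximiser is used here.)
Optimal iterations = 12

12


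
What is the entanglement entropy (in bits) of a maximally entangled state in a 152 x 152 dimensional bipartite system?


For a maximally entangled state in d x d:
S = log2(d) = log2(152)
= 7.2479

7.2479


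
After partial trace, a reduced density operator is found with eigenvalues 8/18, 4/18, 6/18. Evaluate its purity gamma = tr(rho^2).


tr(rho^2) = sum of eigenvalues squared
= (8/18)^2 + (4/18)^2 + (6/18)^2
= (64 + 16 + 36) / 324
= 116/324
= 0.3580

0.3580


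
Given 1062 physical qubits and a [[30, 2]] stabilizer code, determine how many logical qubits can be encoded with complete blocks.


Each code block uses 30 physical qubits for 2 logical qubit(s).
Number of complete blocks = floor(1062 / 30) = 35
Logical qubits = 35 * 2
= 70

70


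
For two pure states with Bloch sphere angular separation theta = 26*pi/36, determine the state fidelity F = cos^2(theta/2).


For states separated by angle theta on Bloch sphere:
F = cos^2(theta/2)
theta = 26*pi/36 = 2.2689
theta/2 = 1.1345
cos(theta/2) = 0.4226
F = 0.1786

0.1786


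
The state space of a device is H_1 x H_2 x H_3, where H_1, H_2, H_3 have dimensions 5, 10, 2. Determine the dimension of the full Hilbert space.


dim(H_1 x H_2 x H_3) = 5 * 10 * 2
= 50 * 2
= 100

100


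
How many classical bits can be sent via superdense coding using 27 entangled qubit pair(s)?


Superdense coding allows 2 classical bits per shared entangled pair.
27 pair(s) -> 2 * 27 = 54 classical bits

54


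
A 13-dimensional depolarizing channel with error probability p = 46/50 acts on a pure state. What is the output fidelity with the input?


F = (1-p) + p/d
= (1 - 0.9200) + 0.9200/13
= 0.0800 + 0.0708
= 0.1508

0.1508


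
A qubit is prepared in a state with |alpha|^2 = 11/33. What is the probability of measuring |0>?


|alpha|^2 = 11/33 = 0.3333
|beta|^2 = 1 - 11/33 = 22/33 = 0.6667
P(|0>) = |alpha|^2 = 0.3333

0.3333


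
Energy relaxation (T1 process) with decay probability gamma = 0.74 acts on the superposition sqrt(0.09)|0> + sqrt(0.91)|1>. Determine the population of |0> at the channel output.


For amplitude damping with parameter gamma on state sqrt(a)|0> + sqrt(b)|1>:
alpha^2 = 0.09, beta^2 = 0.91
P(|0>) = alpha^2 + gamma * beta^2
= 0.09 + 0.74 * 0.91
= 0.09 + 0.6734
= 0.7634

0.7634


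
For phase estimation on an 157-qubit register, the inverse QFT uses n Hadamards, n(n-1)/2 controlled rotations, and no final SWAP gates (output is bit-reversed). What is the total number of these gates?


Hadamard gates: 157
Controlled rotations: n*(n-1)/2 = 157*156/2 = 12246
SWAP gates: 0 (omitted)
Total = 157 + 12246
= 12403

12403


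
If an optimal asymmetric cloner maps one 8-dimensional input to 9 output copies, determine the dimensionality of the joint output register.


Output space = H^(tensor 9) where dim(H) = 8
dim = 8^9
= 64 (after 2 factors)
= 512 (after 3 factors)
= 4096 (after 4 factors)
= 32768 (after 5 factors)
= 262144 (after 6 factors)
= 2097152 (after 7 factors)
= 16777216 (after 8 factors)
= 134217728 (after 9 factors)
= 134217728

134217728


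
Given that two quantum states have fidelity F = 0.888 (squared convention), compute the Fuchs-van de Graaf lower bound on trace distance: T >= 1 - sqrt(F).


Fuchs-van de Graaf (squared-fidelity convention): 1 - sqrt(F) <= T <= sqrt(1 - F).
Lower bound: T >= 1 - sqrt(F)
sqrt(F) = sqrt(0.888) = 0.9423
T >= 1 - 0.9423
T >= 0.0577

0.0577


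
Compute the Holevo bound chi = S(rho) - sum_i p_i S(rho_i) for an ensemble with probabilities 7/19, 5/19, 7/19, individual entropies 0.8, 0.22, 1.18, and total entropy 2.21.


chi = S(rho) - sum_i p_i * S(rho_i)
Weighted entropy = 7/19 * 0.8 + 5/19 * 0.22 + 7/19 * 1.18
= 0.7874
chi = 2.21 - 0.7874
= 1.4226

1.4226


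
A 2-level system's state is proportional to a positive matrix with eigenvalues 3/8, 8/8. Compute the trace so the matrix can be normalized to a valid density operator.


tr(M) = sum of eigenvalues
= 3/8 + 8/8
= 11/8
= 1.3750

1.3750


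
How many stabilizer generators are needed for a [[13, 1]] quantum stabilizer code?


For an [[n,k]] stabilizer code:
Number of stabilizer generators = n - k
= 13 - 1
= 12

12


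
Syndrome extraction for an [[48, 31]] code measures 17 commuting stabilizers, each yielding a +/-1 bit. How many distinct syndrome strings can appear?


Each stabilizer generator gives a binary (+1 or -1) measurement outcome.
With 17 independent generators:
Total syndromes = 2^17
= 131072

131072


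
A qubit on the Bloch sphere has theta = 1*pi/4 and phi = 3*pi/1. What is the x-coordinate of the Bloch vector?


theta = 0.7854, phi = 9.4248
r_x = sin(theta)*cos(phi) = 0.7071 * -1.0000
r_x = -0.7071

-0.7071


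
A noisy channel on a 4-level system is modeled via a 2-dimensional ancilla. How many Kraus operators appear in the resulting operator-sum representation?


Tracing out the environment in an orthonormal basis {|i>_E} gives Kraus operators K_i = <i|_E U |0>_E.
Number of Kraus operators = dim(H_env) = d_env
= 2

2


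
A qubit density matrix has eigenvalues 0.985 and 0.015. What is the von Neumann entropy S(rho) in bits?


S = -p*log2(p) - (1-p)*log2(1-p)
p = 0.9850, 1-p = 0.0150
= -0.9850 * log2(0.9850) - 0.0150 * log2(0.0150)
= -(-0.0215) - (-0.0909)
= 0.1124

0.1124


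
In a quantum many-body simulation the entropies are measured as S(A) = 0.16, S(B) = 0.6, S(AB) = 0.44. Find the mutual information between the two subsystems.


I(A:B) = S(A) + S(B) - S(AB)
= 0.16 + 0.6 - 0.44
= 0.3200

0.3200


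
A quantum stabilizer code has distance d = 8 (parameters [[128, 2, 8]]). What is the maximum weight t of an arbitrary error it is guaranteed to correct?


Code parameters: [[128, 2, 8]], distance d = 8.
Number of correctable errors = floor((d-1)/2)
= floor((8 - 1)/2)
= floor(7/2)
= 3

3


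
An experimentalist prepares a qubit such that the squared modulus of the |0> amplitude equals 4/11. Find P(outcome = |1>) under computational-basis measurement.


|alpha|^2 = 4/11 = 0.3636
|beta|^2 = 1 - 4/11 = 7/11 = 0.6364
P(|1>) = |beta|^2 = 0.6364

0.6364


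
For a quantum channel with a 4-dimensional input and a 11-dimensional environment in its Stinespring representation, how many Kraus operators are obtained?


Tracing out the environment in an orthonormal basis {|i>_E} gives Kraus operators K_i = <i|_E U |0>_E.
Number of Kraus operators = dim(H_env) = d_env
= 11

11


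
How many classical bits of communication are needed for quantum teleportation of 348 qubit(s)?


Quantum teleportation requires 2 classical bits per qubit teleported.
348 qubit(s) -> 2 * 348 = 696 classical bits

696


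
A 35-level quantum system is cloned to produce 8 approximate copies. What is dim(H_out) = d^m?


Output space = H^(tensor 8) where dim(H) = 35
dim = 35^8
= 1225 (after 2 factors)
= 42875 (after 3 factors)
= 1500625 (after 4 factors)
= 52521875 (after 5 factors)
= 1838265625 (after 6 factors)
= 64339296875 (after 7 factors)
= 2251875390625 (after 8 factors)
= 2251875390625

2251875390625


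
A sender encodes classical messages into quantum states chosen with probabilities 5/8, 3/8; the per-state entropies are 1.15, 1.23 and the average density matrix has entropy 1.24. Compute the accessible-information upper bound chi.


chi = S(rho) - sum_i p_i * S(rho_i)
Weighted entropy = 5/8 * 1.15 + 3/8 * 1.23
= 1.1800
chi = 1.24 - 1.1800
= 0.0600

0.0600


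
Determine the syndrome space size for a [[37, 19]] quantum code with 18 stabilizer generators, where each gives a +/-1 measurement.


Each stabilizer generator gives a binary (+1 or -1) measurement outcome.
With 18 independent generators:
Total syndromes = 2^18
= 262144

262144


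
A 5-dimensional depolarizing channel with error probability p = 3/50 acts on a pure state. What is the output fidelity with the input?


F = (1-p) + p/d
= (1 - 0.0600) + 0.0600/5
= 0.9400 + 0.0120
= 0.9520

0.9520


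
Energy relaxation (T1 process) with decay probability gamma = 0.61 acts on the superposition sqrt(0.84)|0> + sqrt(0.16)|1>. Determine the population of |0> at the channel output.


For amplitude damping with parameter gamma on state sqrt(a)|0> + sqrt(b)|1>:
alpha^2 = 0.84, beta^2 = 0.16
P(|0>) = alpha^2 + gamma * beta^2
= 0.84 + 0.61 * 0.16
= 0.84 + 0.0976
= 0.9376

0.9376


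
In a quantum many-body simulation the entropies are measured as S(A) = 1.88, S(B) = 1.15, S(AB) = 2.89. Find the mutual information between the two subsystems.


I(A:B) = S(A) + S(B) - S(AB)
= 1.88 + 1.15 - 2.89
= 0.1400

0.1400


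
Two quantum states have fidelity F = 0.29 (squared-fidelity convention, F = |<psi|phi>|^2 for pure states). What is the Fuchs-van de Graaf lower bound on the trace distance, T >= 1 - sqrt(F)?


Fuchs-van de Graaf (squared-fidelity convention): 1 - sqrt(F) <= T <= sqrt(1 - F).
Lower bound: T >= 1 - sqrt(F)
sqrt(F) = sqrt(0.29) = 0.5385
T >= 1 - 0.5385
T >= 0.4615

0.4615


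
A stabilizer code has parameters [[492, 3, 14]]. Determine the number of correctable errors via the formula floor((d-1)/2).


Code parameters: [[492, 3, 14]], distance d = 14.
Number of correctable errors = floor((d-1)/2)
= floor((14 - 1)/2)
= floor(13/2)
= 6

6


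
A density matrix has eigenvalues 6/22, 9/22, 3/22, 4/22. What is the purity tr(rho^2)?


tr(rho^2) = sum of eigenvalues squared
= (6/22)^2 + (9/22)^2 + (3/22)^2 + (4/22)^2
= (36 + 81 + 9 + 16) / 484
= 142/484
= 0.2934

0.2934


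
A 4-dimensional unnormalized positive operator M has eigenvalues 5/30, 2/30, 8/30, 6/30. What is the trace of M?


tr(M) = sum of eigenvalues
= 5/30 + 2/30 + 8/30 + 6/30
= 21/30
= 0.7000

0.7000


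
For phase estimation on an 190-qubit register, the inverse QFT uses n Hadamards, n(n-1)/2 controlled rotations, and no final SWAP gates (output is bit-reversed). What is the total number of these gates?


Hadamard gates: 190
Controlled rotations: n*(n-1)/2 = 190*189/2 = 17955
SWAP gates: 0 (omitted)
Total = 190 + 17955
= 18145

18145


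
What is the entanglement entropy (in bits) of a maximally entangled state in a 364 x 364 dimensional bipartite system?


For a maximally entangled state in d x d:
S = log2(d) = log2(364)
= 8.5078

8.5078


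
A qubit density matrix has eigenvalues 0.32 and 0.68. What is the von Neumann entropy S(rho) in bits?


S = -p*log2(p) - (1-p)*log2(1-p)
p = 0.3200, 1-p = 0.6800
= -0.3200 * log2(0.3200) - 0.6800 * log2(0.6800)
= -(-0.5260) - (-0.3783)
= 0.9044

0.9044


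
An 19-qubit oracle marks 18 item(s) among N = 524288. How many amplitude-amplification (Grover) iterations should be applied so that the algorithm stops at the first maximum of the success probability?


After j Grover iterations the success probability is P(j) = sin^2((2j+1)*theta), where sin(theta) = sqrt(k/N).
N = 2^19 = 524288, k = 18
sin(theta) = sqrt(k/N) = 0.005859375
theta = arcsin(sqrt(k/N)) = 0.005859408528 rad
P(j) reaches its first maximum when (2j+1)*theta is as close as possible to pi/2, i.e. j = round(pi/(4*theta) - 1/2).
pi/(4*theta) - 1/2 = 133.5405
(For comparison, the common estimate pi/4 * sqrt(N/k) = 134.0413; the exact maximiser is used here.)
Optimal iterations = 134

134


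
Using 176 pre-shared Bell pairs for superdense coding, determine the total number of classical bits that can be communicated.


Superdense coding allows 2 classical bits per shared entangled pair.
176 pair(s) -> 2 * 176 = 352 classical bits

352


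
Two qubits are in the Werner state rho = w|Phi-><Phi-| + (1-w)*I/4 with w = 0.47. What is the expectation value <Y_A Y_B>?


|Phi-> = (|00> - |11>)/sqrt(2)
For the pure Bell state, <Y_A Y_B> = +1 (Bell-state Pauli correlator).
The maximally-mixed part I/4 has tr(I/4 * P tensor P) = 0 for any traceless Pauli P.
So <Y_A Y_B>_rho = w * (+1) + (1 - w) * 0
= 0.47 * (+1)
= 0.4700

0.4700


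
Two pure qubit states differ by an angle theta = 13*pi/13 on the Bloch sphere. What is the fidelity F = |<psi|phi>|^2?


For states separated by angle theta on Bloch sphere:
F = cos^2(theta/2)
theta = 13*pi/13 = 3.1416
theta/2 = 1.5708
cos(theta/2) = 0.0000
F = 0.0000

0.0000


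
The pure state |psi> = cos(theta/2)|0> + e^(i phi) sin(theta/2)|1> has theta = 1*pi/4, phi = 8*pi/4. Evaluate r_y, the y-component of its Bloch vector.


theta = 0.7854, phi = 6.2832
r_y = sin(theta)*sin(phi) = 0.7071 * 0.0000
r_y = 0.0000

0.0000


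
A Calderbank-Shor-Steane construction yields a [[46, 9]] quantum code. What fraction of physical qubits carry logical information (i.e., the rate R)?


Code rate R = k/n
= 9/46
= 0.1957

0.1957


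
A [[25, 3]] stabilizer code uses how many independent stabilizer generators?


For an [[n,k]] stabilizer code:
Number of stabilizer generators = n - k
= 25 - 3
= 22

22


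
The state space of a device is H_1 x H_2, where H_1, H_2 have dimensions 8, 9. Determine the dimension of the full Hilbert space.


dim(H_1 x H_2) = 8 * 9
= 72

72


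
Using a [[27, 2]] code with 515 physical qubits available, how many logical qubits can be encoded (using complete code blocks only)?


Each code block uses 27 physical qubits for 2 logical qubit(s).
Number of complete blocks = floor(515 / 27) = 19
Logical qubits = 19 * 2
= 38

38


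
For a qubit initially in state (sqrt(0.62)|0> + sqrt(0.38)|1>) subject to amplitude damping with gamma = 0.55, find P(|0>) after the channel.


For amplitude damping with parameter gamma on state sqrt(a)|0> + sqrt(b)|1>:
alpha^2 = 0.62, beta^2 = 0.38
P(|0>) = alpha^2 + gamma * beta^2
= 0.62 + 0.55 * 0.38
= 0.62 + 0.2090
= 0.8290

0.8290


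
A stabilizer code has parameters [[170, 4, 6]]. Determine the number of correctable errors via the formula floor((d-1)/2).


Code parameters: [[170, 4, 6]], distance d = 6.
Number of correctable errors = floor((d-1)/2)
= floor((6 - 1)/2)
= floor(5/2)
= 2

2


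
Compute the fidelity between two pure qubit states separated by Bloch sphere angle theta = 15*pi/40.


For states separated by angle theta on Bloch sphere:
F = cos^2(theta/2)
theta = 15*pi/40 = 1.1781
theta/2 = 0.5890
cos(theta/2) = 0.8315
F = 0.6913

0.6913


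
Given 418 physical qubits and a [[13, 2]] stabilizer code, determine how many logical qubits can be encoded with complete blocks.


Each code block uses 13 physical qubits for 2 logical qubit(s).
Number of complete blocks = floor(418 / 13) = 32
Logical qubits = 32 * 2
= 64

64


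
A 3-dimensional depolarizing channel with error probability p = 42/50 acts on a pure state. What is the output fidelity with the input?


F = (1-p) + p/d
= (1 - 0.8400) + 0.8400/3
= 0.1600 + 0.2800
= 0.4400

0.4400


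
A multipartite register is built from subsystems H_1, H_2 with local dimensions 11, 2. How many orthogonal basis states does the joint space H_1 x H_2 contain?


dim(H_1 x H_2) = 11 * 2
= 22

22


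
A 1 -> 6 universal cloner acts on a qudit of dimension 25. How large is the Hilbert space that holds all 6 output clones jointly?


Output space = H^(tensor 6) where dim(H) = 25
dim = 25^6
= 625 (after 2 factors)
= 15625 (after 3 factors)
= 390625 (after 4 factors)
= 9765625 (after 5 factors)
= 244140625 (after 6 factors)
= 244140625

244140625


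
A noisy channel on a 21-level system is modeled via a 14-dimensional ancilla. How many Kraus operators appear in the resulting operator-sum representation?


Tracing out the environment in an orthonormal basis {|i>_E} gives Kraus operators K_i = <i|_E U |0>_E.
Number of Kraus operators = dim(H_env) = d_env
= 14

14


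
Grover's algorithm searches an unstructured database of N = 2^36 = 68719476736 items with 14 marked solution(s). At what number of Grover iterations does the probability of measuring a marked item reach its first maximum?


After j Grover iterations the success probability is P(j) = sin^2((2j+1)*theta), where sin(theta) = sqrt(k/N).
N = 2^36 = 68719476736, k = 14
sin(theta) = sqrt(k/N) = 1.42732902e-05
theta = arcsin(sqrt(k/N)) = 1.42732902e-05 rad
P(j) reaches its first maximum when (2j+1)*theta is as close as possible to pi/2, i.e. j = round(pi/(4*theta) - 1/2).
pi/(4*theta) - 1/2 = 55025.2265
(For comparison, the common estimate pi/4 * sqrt(N/k) = 55025.7265; the exact maximiser is used here.)
Optimal iterations = 55025

55025


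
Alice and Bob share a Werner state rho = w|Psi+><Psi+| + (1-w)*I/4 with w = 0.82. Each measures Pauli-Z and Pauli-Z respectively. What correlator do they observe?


|Psi+> = (|01> + |10>)/sqrt(2)
For the pure Bell state, <Z_A Z_B> = -1 (Bell-state Pauli correlator).
The maximally-mixed part I/4 has tr(I/4 * P tensor P) = 0 for any traceless Pauli P.
So <Z_A Z_B>_rho = w * (-1) + (1 - w) * 0
= 0.82 * (-1)
= -0.8200

-0.8200


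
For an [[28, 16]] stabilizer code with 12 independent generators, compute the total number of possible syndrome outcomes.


Each stabilizer generator gives a binary (+1 or -1) measurement outcome.
With 12 independent generators:
Total syndromes = 2^12
= 4096

4096


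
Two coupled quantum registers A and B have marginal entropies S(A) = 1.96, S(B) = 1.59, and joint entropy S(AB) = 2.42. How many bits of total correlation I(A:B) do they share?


I(A:B) = S(A) + S(B) - S(AB)
= 1.96 + 1.59 - 2.42
= 1.1300

1.1300


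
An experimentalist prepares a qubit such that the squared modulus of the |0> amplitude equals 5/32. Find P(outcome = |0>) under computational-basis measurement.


|alpha|^2 = 5/32 = 0.1562
|beta|^2 = 1 - 5/32 = 27/32 = 0.8438
P(|0>) = |alpha|^2 = 0.1562

0.1562


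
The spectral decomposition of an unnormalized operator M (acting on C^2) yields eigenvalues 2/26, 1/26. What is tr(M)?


tr(M) = sum of eigenvalues
= 2/26 + 1/26
= 3/26
= 0.1154

0.1154


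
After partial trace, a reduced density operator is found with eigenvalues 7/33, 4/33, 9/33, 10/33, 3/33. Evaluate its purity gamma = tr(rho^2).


tr(rho^2) = sum of eigenvalues squared
= (7/33)^2 + (4/33)^2 + (9/33)^2 + (10/33)^2 + (3/33)^2
= (49 + 16 + 81 + 100 + 9) / 1089
= 255/1089
= 0.2342

0.2342


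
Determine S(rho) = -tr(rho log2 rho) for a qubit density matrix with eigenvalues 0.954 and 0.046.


S = -p*log2(p) - (1-p)*log2(1-p)
p = 0.9540, 1-p = 0.0460
= -0.9540 * log2(0.9540) - 0.0460 * log2(0.0460)
= -(-0.0648) - (-0.2043)
= 0.2692

0.2692


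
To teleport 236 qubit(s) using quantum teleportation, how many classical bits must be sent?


Quantum teleportation requires 2 classical bits per qubit teleported.
236 qubit(s) -> 2 * 236 = 472 classical bits

472


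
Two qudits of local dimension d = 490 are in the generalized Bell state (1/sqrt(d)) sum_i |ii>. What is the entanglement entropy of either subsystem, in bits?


For a maximally entangled state in d x d:
S = log2(d) = log2(490)
= 8.9366

8.9366


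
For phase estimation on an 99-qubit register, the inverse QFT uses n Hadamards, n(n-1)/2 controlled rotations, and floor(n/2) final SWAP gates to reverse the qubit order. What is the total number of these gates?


Hadamard gates: 99
Controlled rotations: n*(n-1)/2 = 99*98/2 = 4851
SWAP gates: floor(n/2) = floor(99/2) = 49
Total = 99 + 4851 + 49
= 4999

4999


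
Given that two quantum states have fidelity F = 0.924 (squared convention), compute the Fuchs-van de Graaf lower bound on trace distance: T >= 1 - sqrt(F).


Fuchs-van de Graaf (squared-fidelity convention): 1 - sqrt(F) <= T <= sqrt(1 - F).
Lower bound: T >= 1 - sqrt(F)
sqrt(F) = sqrt(0.924) = 0.9612
T >= 1 - 0.9612
T >= 0.0388

0.0388


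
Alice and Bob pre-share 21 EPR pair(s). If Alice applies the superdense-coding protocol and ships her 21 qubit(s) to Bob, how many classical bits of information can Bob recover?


Superdense coding allows 2 classical bits per shared entangled pair.
21 pair(s) -> 2 * 21 = 42 classical bits

42


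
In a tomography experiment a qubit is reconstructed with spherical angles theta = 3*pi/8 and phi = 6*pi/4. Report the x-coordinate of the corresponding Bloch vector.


theta = 1.1781, phi = 4.7124
r_x = sin(theta)*cos(phi) = 0.9239 * 0.0000
r_x = 0.0000

0.0000


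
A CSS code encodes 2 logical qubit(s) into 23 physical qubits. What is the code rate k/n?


Code rate R = k/n
= 2/23
= 0.0870

0.0870


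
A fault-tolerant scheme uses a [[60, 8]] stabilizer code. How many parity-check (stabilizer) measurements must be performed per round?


For an [[n,k]] stabilizer code:
Number of stabilizer generators = n - k
= 60 - 8
= 52

52


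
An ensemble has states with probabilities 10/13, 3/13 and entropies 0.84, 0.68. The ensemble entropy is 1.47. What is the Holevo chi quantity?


chi = S(rho) - sum_i p_i * S(rho_i)
Weighted entropy = 10/13 * 0.84 + 3/13 * 0.68
= 0.8031
chi = 1.47 - 0.8031
= 0.6669

0.6669


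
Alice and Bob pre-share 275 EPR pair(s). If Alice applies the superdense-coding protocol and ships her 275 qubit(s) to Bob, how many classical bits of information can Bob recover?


Superdense coding allows 2 classical bits per shared entangled pair.
275 pair(s) -> 2 * 275 = 550 classical bits

550


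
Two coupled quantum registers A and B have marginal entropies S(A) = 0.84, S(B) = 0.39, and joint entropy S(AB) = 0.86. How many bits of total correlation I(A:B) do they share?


I(A:B) = S(A) + S(B) - S(AB)
= 0.84 + 0.39 - 0.86
= 0.3700

0.3700


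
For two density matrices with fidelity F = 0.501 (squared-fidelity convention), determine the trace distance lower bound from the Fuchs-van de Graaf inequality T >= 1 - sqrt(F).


Fuchs-van de Graaf (squared-fidelity convention): 1 - sqrt(F) <= T <= sqrt(1 - F).
Lower bound: T >= 1 - sqrt(F)
sqrt(F) = sqrt(0.501) = 0.7078
T >= 1 - 0.7078
T >= 0.2922

0.2922


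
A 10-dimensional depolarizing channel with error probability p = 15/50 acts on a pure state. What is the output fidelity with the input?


F = (1-p) + p/d
= (1 - 0.3000) + 0.3000/10
= 0.7000 + 0.0300
= 0.7300

0.7300


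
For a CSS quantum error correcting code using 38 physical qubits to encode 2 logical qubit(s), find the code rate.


Code rate R = k/n
= 2/38
= 0.0526

0.0526


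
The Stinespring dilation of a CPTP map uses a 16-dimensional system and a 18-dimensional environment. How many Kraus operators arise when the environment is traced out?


Tracing out the environment in an orthonormal basis {|i>_E} gives Kraus operators K_i = <i|_E U |0>_E.
Number of Kraus operators = dim(H_env) = d_env
= 18

18


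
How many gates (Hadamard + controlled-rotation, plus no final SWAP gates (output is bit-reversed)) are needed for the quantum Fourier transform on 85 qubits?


Hadamard gates: 85
Controlled rotations: n*(n-1)/2 = 85*84/2 = 3570
SWAP gates: 0 (omitted)
Total = 85 + 3570
= 3655

3655


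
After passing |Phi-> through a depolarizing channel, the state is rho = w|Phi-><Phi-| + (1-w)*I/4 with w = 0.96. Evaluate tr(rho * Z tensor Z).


|Phi-> = (|00> - |11>)/sqrt(2)
For the pure Bell state, <Z_A Z_B> = +1 (Bell-state Pauli correlator).
The maximally-mixed part I/4 has tr(I/4 * P tensor P) = 0 for any traceless Pauli P.
So <Z_A Z_B>_rho = w * (+1) + (1 - w) * 0
= 0.96 * (+1)
= 0.9600

0.9600


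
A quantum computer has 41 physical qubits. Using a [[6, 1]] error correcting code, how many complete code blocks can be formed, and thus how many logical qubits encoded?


Each code block uses 6 physical qubits for 1 logical qubit(s).
Number of complete blocks = floor(41 / 6) = 6
Logical qubits = 6 * 1
= 6

6


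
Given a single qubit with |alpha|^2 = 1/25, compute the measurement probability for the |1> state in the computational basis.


|alpha|^2 = 1/25 = 0.0400
|beta|^2 = 1 - 1/25 = 24/25 = 0.9600
P(|1>) = |beta|^2 = 0.9600

0.9600


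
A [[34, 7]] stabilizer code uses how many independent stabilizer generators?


For an [[n,k]] stabilizer code:
Number of stabilizer generators = n - k
= 34 - 7
= 27

27


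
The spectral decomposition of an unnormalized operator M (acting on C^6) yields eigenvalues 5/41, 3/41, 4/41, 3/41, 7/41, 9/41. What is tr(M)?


tr(M) = sum of eigenvalues
= 5/41 + 3/41 + 4/41 + 3/41 + 7/41 + 9/41
= 31/41
= 0.7561

0.7561


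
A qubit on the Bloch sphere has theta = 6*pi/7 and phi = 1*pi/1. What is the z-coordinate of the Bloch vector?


theta = 2.6928, phi = 3.1416
r_z = cos(theta) = -0.9010

-0.9010


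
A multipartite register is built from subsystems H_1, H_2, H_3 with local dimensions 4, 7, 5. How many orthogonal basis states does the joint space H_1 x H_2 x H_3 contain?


dim(H_1 x H_2 x H_3) = 4 * 7 * 5
= 28 * 5
= 140

140


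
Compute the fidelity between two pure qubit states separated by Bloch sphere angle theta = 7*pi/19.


For states separated by angle theta on Bloch sphere:
F = cos^2(theta/2)
theta = 7*pi/19 = 1.1574
theta/2 = 0.5787
cos(theta/2) = 0.8372
F = 0.7008

0.7008


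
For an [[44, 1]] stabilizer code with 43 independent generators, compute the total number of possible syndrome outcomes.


Each stabilizer generator gives a binary (+1 or -1) measurement outcome.
With 43 independent generators:
Total syndromes = 2^43
= 8796093022208

8796093022208


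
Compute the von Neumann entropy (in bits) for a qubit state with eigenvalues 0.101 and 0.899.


S = -p*log2(p) - (1-p)*log2(1-p)
p = 0.1010, 1-p = 0.8990
= -0.1010 * log2(0.1010) - 0.8990 * log2(0.8990)
= -(-0.3341) - (-0.1381)
= 0.4722

0.4722


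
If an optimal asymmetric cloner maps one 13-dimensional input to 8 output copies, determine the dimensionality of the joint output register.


Output space = H^(tensor 8) where dim(H) = 13
dim = 13^8
= 169 (after 2 factors)
= 2197 (after 3 factors)
= 28561 (after 4 factors)
= 371293 (after 5 factors)
= 4826809 (after 6 factors)
= 62748517 (after 7 factors)
= 815730721 (after 8 factors)
= 815730721

815730721


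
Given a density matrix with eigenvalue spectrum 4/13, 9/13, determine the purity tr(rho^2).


tr(rho^2) = sum of eigenvalues squared
= (4/13)^2 + (9/13)^2
= (16 + 81) / 169
= 97/169
= 0.5740

0.5740


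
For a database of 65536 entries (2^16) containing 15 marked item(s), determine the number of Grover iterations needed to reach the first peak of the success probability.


After j Grover iterations the success probability is P(j) = sin^2((2j+1)*theta), where sin(theta) = sqrt(k/N).
N = 2^16 = 65536, k = 15
sin(theta) = sqrt(k/N) = 0.0151288412
theta = arcsin(sqrt(k/N)) = 0.01512941838 rad
P(j) reaches its first maximum when (2j+1)*theta is as close as possible to pi/2, i.e. j = round(pi/(4*theta) - 1/2).
pi/(4*theta) - 1/2 = 51.4120
(For comparison, the common estimate pi/4 * sqrt(N/k) = 51.9140; the exact maximiser is used here.)
Optimal iterations = 51

51


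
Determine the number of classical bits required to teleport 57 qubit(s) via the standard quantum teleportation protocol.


Quantum teleportation requires 2 classical bits per qubit teleported.
57 qubit(s) -> 2 * 57 = 114 classical bits

114


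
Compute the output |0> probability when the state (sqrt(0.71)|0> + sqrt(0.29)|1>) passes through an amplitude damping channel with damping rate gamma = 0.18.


For amplitude damping with parameter gamma on state sqrt(a)|0> + sqrt(b)|1>:
alpha^2 = 0.71, beta^2 = 0.29
P(|0>) = alpha^2 + gamma * beta^2
= 0.71 + 0.18 * 0.29
= 0.71 + 0.0522
= 0.7622

0.7622


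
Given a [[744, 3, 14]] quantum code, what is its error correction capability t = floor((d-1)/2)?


Code parameters: [[744, 3, 14]], distance d = 14.
Number of correctable errors = floor((d-1)/2)
= floor((14 - 1)/2)
= floor(13/2)
= 6

6


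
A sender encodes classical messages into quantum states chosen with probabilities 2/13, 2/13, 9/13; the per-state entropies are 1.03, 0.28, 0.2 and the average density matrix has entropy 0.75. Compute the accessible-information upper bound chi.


chi = S(rho) - sum_i p_i * S(rho_i)
Weighted entropy = 2/13 * 1.03 + 2/13 * 0.28 + 9/13 * 0.2
= 0.3400
chi = 0.75 - 0.3400
= 0.4100

0.4100


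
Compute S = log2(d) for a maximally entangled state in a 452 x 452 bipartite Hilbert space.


For a maximally entangled state in d x d:
S = log2(d) = log2(452)
= 8.8202

8.8202


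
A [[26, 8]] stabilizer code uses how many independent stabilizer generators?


For an [[n,k]] stabilizer code:
Number of stabilizer generators = n - k
= 26 - 8
= 18

18


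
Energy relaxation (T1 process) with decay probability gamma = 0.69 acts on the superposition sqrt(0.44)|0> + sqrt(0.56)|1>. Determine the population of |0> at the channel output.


For amplitude damping with parameter gamma on state sqrt(a)|0> + sqrt(b)|1>:
alpha^2 = 0.44, beta^2 = 0.56
P(|0>) = alpha^2 + gamma * beta^2
= 0.44 + 0.69 * 0.56
= 0.44 + 0.3864
= 0.8264

0.8264


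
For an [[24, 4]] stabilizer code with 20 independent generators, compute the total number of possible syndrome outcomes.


Each stabilizer generator gives a binary (+1 or -1) measurement outcome.
With 20 independent generators:
Total syndromes = 2^20
= 1048576

1048576


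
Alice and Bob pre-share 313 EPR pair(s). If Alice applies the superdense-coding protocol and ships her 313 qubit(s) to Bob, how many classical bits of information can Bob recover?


Superdense coding allows 2 classical bits per shared entangled pair.
313 pair(s) -> 2 * 313 = 626 classical bits

626


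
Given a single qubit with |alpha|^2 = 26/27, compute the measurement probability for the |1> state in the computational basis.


|alpha|^2 = 26/27 = 0.9630
|beta|^2 = 1 - 26/27 = 1/27 = 0.0370
P(|1>) = |beta|^2 = 0.0370

0.0370


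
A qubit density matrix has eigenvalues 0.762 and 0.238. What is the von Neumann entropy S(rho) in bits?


S = -p*log2(p) - (1-p)*log2(1-p)
p = 0.7620, 1-p = 0.2380
= -0.7620 * log2(0.7620) - 0.2380 * log2(0.2380)
= -(-0.2988) - (-0.4929)
= 0.7917

0.7917


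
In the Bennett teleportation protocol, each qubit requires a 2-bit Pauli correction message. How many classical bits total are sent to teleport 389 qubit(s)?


Quantum teleportation requires 2 classical bits per qubit teleported.
389 qubit(s) -> 2 * 389 = 778 classical bits

778


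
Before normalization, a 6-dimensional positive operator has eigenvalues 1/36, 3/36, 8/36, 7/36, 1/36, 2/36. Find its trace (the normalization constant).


tr(M) = sum of eigenvalues
= 1/36 + 3/36 + 8/36 + 7/36 + 1/36 + 2/36
= 22/36
= 0.6111

0.6111


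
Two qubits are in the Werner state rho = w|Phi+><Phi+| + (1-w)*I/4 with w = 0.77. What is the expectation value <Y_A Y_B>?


|Phi+> = (|00> + |11>)/sqrt(2)
For the pure Bell state, <Y_A Y_B> = -1 (Bell-state Pauli correlator).
The maximally-mixed part I/4 has tr(I/4 * P tensor P) = 0 for any traceless Pauli P.
So <Y_A Y_B>_rho = w * (-1) + (1 - w) * 0
= 0.77 * (-1)
= -0.7700

-0.7700


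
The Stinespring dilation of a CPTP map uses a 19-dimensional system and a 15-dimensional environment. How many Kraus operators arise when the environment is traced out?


Tracing out the environment in an orthonormal basis {|i>_E} gives Kraus operators K_i = <i|_E U |0>_E.
Number of Kraus operators = dim(H_env) = d_env
= 15

15


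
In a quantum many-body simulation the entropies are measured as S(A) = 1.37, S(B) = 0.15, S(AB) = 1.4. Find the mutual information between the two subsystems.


I(A:B) = S(A) + S(B) - S(AB)
= 1.37 + 0.15 - 1.4
= 0.1200

0.1200


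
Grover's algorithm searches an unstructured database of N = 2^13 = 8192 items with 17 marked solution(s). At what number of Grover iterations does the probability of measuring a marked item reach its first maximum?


After j Grover iterations the success probability is P(j) = sin^2((2j+1)*theta), where sin(theta) = sqrt(k/N).
N = 2^13 = 8192, k = 17
sin(theta) = sqrt(k/N) = 0.04555431168
theta = arcsin(sqrt(k/N)) = 0.04557008209 rad
P(j) reaches its first maximum when (2j+1)*theta is as close as possible to pi/2, i.e. j = round(pi/(4*theta) - 1/2).
pi/(4*theta) - 1/2 = 16.7350
(For comparison, the common estimate pi/4 * sqrt(N/k) = 17.2409; the exact maximiser is used here.)
Optimal iterations = 17

17
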